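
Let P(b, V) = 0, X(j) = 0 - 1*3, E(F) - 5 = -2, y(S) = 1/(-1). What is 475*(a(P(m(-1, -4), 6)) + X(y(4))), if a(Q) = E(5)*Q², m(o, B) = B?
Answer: -1425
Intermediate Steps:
y(S) = -1
E(F) = 3 (E(F) = 5 - 2 = 3)
X(j) = -3 (X(j) = 0 - 3 = -3)
a(Q) = 3*Q²
475*(a(P(m(-1, -4), 6)) + X(y(4))) = 475*(3*0² - 3) = 475*(3*0 - 3) = 475*(0 - 3) = 475*(-3) = -1425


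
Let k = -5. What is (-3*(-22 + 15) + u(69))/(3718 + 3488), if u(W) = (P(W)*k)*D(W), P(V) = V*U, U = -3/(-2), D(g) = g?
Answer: -23791/4804 ≈ -4.9523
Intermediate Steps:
U = 3/2 (U = -3*(-½) = 3/2 ≈ 1.5000)
P(V) = 3*V/2 (P(V) = V*(3/2) = 3*V/2)
u(W) = -15*W²/2 (u(W) = ((3*W/2)*(-5))*W = (-15*W/2)*W = -15*W²/2)
(-3*(-22 + 15) + u(69))/(3718 + 3488) = (-3*(-22 + 15) - 15/2*69²)/(3718 + 3488) = (-3*(-7) - 15/2*4761)/7206 = (21 - 71415/2)*(1/7206) = -71373/2*1/7206 = -23791/4804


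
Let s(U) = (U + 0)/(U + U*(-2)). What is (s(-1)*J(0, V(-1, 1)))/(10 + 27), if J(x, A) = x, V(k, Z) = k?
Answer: 0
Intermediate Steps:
s(U) = -1 (s(U) = U/(U - 2*U) = U/((-U)) = U*(-1/U) = -1)
(s(-1)*J(0, V(-1, 1)))/(10 + 27) = (-1*0)/(10 + 27) = 0/37 = 0*(1/37) = 0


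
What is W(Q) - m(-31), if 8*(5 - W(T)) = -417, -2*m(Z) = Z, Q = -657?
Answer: 333/8 ≈ 41.625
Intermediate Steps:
m(Z) = -Z/2
W(T) = 457/8 (W(T) = 5 - ⅛*(-417) = 5 + 417/8 = 457/8)
W(Q) - m(-31) = 457/8 - (-1)*(-31)/2 = 457/8 - 1*31/2 = 457/8 - 31/2 = 333/8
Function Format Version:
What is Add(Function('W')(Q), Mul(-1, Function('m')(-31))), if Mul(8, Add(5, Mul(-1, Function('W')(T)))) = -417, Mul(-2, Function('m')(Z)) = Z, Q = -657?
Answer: Rational(333, 8) ≈ 41.625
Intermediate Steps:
Function('m')(Z) = Mul(Rational(-1, 2), Z)
Function('W')(T) = Rational(457, 8) (Function('W')(T) = Add(5, Mul(Rational(-1, 8), -417)) = Add(5, Rational(417, 8)) = Rational(457, 8))
Add(Function('W')(Q), Mul(-1, Function('m')(-31))) = Add(Rational(457, 8), Mul(-1, Mul(Rational(-1, 2), -31))) = Add(Rational(457, 8), Mul(-1, Rational(31, 2))) = Add(Rational(457, 8), Rational(-31, 2)) = Rational(333, 8)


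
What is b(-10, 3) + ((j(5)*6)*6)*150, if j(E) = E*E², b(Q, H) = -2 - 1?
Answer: 674997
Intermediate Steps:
b(Q, H) = -3
j(E) = E³
b(-10, 3) + ((j(5)*6)*6)*150 = -3 + ((5³*6)*6)*150 = -3 + ((125*6)*6)*150 = -3 + (750*6)*150 = -3 + 4500*150 = -3 + 675000 = 674997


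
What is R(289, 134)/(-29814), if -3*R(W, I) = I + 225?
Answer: 359/89442 ≈ 0.0040138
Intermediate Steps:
R(W, I) = -75 - I/3 (R(W, I) = -(I + 225)/3 = -(225 + I)/3 = -75 - I/3)
R(289, 134)/(-29814) = (-75 - ⅓*134)/(-29814) = (-75 - 134/3)*(-1/29814) = -359/3*(-1/29814) = 359/89442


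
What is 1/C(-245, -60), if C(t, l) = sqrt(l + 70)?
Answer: sqrt(10)/10 ≈ 0.31623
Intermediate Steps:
C(t, l) = sqrt(70 + l)
1/C(-245, -60) = 1/(sqrt(70 - 60)) = 1/(sqrt(10)) = sqrt(10)/10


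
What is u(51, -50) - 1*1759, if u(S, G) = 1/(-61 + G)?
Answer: -195250/111 ≈ -1759.0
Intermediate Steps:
u(51, -50) - 1*1759 = 1/(-61 - 50) - 1*1759 = 1/(-111) - 1759 = -1/111 - 1759 = -195250/111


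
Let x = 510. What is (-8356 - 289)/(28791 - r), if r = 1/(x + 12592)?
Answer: -113266790/377219681 ≈ -0.30027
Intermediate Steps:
r = 1/13102 (r = 1/(510 + 12592) = 1/13102 ≈ 7.6324e-5)
(-8356 - 289)/(28791 - r) = (-8356 - 289)/(28791 - 1*1/13102) = -8645/(28791 - 1/13102) = -8645/377219681/13102 = -8645*13102/377219681 = -113266790/377219681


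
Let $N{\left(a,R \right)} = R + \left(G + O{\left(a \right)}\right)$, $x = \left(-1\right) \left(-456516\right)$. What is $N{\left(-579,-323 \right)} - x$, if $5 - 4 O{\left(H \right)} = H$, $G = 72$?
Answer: $-456621$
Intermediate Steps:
$O{\left(H \right)} = \frac{5}{4} - \frac{H}{4}$
$x = 456516$
$N{\left(a,R \right)} = \frac{293}{4} + R - \frac{a}{4}$ ($N{\left(a,R \right)} = R + \left(72 - \left(- \frac{5}{4} + \frac{a}{4}\right)\right) = R - \left(- \frac{293}{4} + \frac{a}{4}\right) = \frac{293}{4} + R - \frac{a}{4}$)
$N{\left(-579,-323 \right)} - x = \left(\frac{293}{4} - 323 - - \frac{579}{4}\right) - 456516 = \left(\frac{293}{4} - 323 + \frac{579}{4}\right) - 456516 = -105 - 456516 = -456621$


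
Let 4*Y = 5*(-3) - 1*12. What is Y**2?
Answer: 729/16 ≈ 45.563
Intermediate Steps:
Y = -27/4 (Y = (5*(-3) - 1*12)/4 = (-15 - 12)/4 = (1/4)*(-27) = -27/4 ≈ -6.7500)
Y**2 = (-27/4)**2 = 729/16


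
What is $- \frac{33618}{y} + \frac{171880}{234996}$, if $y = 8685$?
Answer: $- \frac{59327016}{18897595} \approx -3.1394$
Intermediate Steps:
$- \frac{33618}{y} + \frac{171880}{234996} = - \frac{33618}{8685} + \frac{171880}{234996} = \left(-33618\right) \frac{1}{8685} + 171880 \cdot \frac{1}{234996} = - \frac{11206}{2895} + \frac{42970}{58749} = - \frac{59327016}{18897595}$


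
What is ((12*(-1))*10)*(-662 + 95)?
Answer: 68040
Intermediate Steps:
((12*(-1))*10)*(-662 + 95) = -12*10*(-567) = -120*(-567) = 68040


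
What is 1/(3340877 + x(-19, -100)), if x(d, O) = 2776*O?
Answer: 1/3063277 ≈ 3.2645e-7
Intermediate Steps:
1/(3340877 + x(-19, -100)) = 1/(3340877 + 2776*(-100)) = 1/(3340877 - 277600) = 1/3063277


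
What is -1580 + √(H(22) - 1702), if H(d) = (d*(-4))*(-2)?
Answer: -1580 + I*√1526 ≈ -1580.0 + 39.064*I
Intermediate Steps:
H(d) = 8*d (H(d) = -4*d*(-2) = 8*d)
-1580 + √(H(22) - 1702) = -1580 + √(8*22 - 1702) = -1580 + √(176 - 1702) = -1580 + √(-1526) = -1580 + I*√1526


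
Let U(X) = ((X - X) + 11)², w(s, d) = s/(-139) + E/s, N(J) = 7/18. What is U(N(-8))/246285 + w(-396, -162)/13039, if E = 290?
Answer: 493750619/755398948590 ≈ 0.00065363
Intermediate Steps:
N(J) = 7/18 (N(J) = 7*(1/18) = 7/18)
w(s, d) = 290/s - s/139 (w(s, d) = s/(-139) + 290/s = s*(-1/139) + 290/s = -s/139 + 290/s = 290/s - s/139)
U(X) = 121 (U(X) = (0 + 11)² = 11² = 121)
U(N(-8))/246285 + w(-396, -162)/13039 = 121/246285 + (290/(-396) - 1/139*(-396))/13039 = 121*(1/246285) + (290*(-1/396) + 396/139)*(1/13039) = 121/246285 + (-145/198 + 396/139)*(1/13039) = 121/246285 + (58253/27522)*(1/13039) = 121/246285 + 4481/27604566 = 493750619/755398948590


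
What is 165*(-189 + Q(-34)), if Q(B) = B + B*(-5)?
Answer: -8745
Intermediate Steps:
Q(B) = -4*B (Q(B) = B - 5*B = -4*B)
165*(-189 + Q(-34)) = 165*(-189 - 4*(-34)) = 165*(-189 + 136) = 165*(-53) = -8745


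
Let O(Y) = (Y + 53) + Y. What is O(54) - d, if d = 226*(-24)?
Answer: 5585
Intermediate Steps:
O(Y) = 53 + 2*Y (O(Y) = (53 + Y) + Y = 53 + 2*Y)
d = -5424
O(54) - d = (53 + 2*54) - 1*(-5424) = (53 + 108) + 5424 = 161 + 5424 = 5585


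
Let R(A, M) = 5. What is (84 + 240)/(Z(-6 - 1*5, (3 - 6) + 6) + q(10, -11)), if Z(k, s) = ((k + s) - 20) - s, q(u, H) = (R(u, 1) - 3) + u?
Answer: -324/19 ≈ -17.053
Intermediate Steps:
q(u, H) = 2 + u (q(u, H) = (5 - 3) + u = 2 + u)
Z(k, s) = -20 + k (Z(k, s) = (-20 + k + s) - s = -20 + k)
(84 + 240)/(Z(-6 - 1*5, (3 - 6) + 6) + q(10, -11)) = (84 + 240)/((-20 + (-6 - 1*5)) + (2 + 10)) = 324/((-20 + (-6 - 5)) + 12) = 324/((-20 - 11) + 12) = 324/(-31 + 12) = 324/(-19) = 324*(-1/19) = -324/19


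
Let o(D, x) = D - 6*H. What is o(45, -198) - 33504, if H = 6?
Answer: -33495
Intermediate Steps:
o(D, x) = -36 + D (o(D, x) = D - 6*6 = D - 36 = -36 + D)
o(45, -198) - 33504 = (-36 + 45) - 33504 = 9 - 33504 = -33495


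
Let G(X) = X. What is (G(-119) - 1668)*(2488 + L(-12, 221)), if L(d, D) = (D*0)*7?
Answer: -4446056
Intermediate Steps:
L(d, D) = 0 (L(d, D) = 0*7 = 0)
(G(-119) - 1668)*(2488 + L(-12, 221)) = (-119 - 1668)*(2488 + 0) = -1787*2488 = -4446056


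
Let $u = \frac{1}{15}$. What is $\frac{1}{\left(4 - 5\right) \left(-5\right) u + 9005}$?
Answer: $\frac{3}{27016} \approx 0.00011105$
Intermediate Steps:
$u = \frac{1}{15} \approx 0.066667$
$\frac{1}{\left(4 - 5\right) \left(-5\right) u + 9005} = \frac{1}{\left(4 - 5\right) \left(-5\right) \frac{1}{15} + 9005} = \frac{1}{\left(-1\right) \left(-5\right) \frac{1}{15} + 9005} = \frac{1}{5 \cdot \frac{1}{15} + 9005} = \frac{1}{\frac{1}{3} + 9005} = \frac{1}{\frac{27016}{3}} = \frac{3}{27016}$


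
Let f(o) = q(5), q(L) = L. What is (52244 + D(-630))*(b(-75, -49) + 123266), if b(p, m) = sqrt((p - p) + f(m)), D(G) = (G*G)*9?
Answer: 446758387504 + 3624344*sqrt(5) ≈ 4.4677e+11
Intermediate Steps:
f(o) = 5
D(G) = 9*G**2 (D(G) = G**2*9 = 9*G**2)
b(p, m) = sqrt(5) (b(p, m) = sqrt((p - p) + 5) = sqrt(0 + 5) = sqrt(5))
(52244 + D(-630))*(b(-75, -49) + 123266) = (52244 + 9*(-630)**2)*(sqrt(5) + 123266) = (52244 + 9*396900)*(123266 + sqrt(5)) = (52244 + 3572100)*(123266 + sqrt(5)) = 3624344*(123266 + sqrt(5)) = 446758387504 + 3624344*sqrt(5)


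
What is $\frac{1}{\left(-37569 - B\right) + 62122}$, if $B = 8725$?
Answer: $\frac{1}{15828} \approx 6.3179 \cdot 10^{-5}$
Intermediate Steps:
$\frac{1}{\left(-37569 - B\right) + 62122} = \frac{1}{\left(-37569 - 8725\right) + 62122} = \frac{1}{-46294 + 62122} = \frac{1}{15828}$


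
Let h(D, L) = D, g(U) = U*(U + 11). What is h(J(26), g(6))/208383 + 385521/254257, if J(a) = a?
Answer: 80342633225/52982836431 ≈ 1.5164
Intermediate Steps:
g(U) = U*(11 + U)
h(J(26), g(6))/208383 + 385521/254257 = 26/208383 + 385521/254257 = 80342633225/52982836431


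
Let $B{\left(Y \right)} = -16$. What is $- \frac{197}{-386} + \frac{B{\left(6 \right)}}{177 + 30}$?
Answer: $\frac{34603}{79902} \approx 0.43307$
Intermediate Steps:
$- \frac{197}{-386} + \frac{B{\left(6 \right)}}{177 + 30} = - \frac{197}{-386} - \frac{16}{177 + 30} = \left(-197\right) \left(- \frac{1}{386}\right) - \frac{16}{207} = \frac{197}{386} - \frac{16}{207} = \frac{34603}{79902}$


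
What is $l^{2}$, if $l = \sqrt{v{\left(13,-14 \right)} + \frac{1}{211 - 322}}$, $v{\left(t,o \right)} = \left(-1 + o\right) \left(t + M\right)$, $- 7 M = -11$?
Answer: $- \frac{169837}{777} \approx -218.58$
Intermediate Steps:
$M = \frac{11}{7}$ ($M = \left(- \frac{1}{7}\right) \left(-11\right) = \frac{11}{7} \approx 1.5714$)
$v{\left(t,o \right)} = \left(-1 + o\right) \left(\frac{11}{7} + t\right)$ ($v{\left(t,o \right)} = \left(-1 + o\right) \left(t + \frac{11}{7}\right) = \left(-1 + o\right) \left(\frac{11}{7} + t\right)$)
$l = \frac{i \sqrt{131963349}}{777}$ ($l = \sqrt{\left(- \frac{11}{7} - 13 + \frac{11}{7} \left(-14\right) - 182\right) + \frac{1}{211 - 322}} = \sqrt{\left(- \frac{11}{7} - 13 - 22 - 182\right) + \frac{1}{-111}} = \sqrt{- \frac{1530}{7} - \frac{1}{111}} = \sqrt{- \frac{169837}{777}} = \frac{i \sqrt{131963349}}{777} \approx 14.784 i$)
$l^{2} = \left(\frac{i \sqrt{131963349}}{777}\right)^{2} = - \frac{169837}{777}$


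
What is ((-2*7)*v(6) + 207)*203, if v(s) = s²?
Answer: -60291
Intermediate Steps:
((-2*7)*v(6) + 207)*203 = (-2*7*6² + 207)*203 = (-14*36 + 207)*203 = (-504 + 207)*203 = -297*203 = -60291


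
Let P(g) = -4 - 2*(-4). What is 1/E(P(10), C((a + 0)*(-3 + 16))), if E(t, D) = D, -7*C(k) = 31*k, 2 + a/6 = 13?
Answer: -7/26598 ≈ -0.00026318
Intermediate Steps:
a = 66 (a = -12 + 6*13 = -12 + 78 = 66)
C(k) = -31*k/7
P(g) = 4 (P(g) = -4 + 8 = 4)
1/E(P(10), C((a + 0)*(-3 + 16))) = 1/(-31*(66 + 0)*(-3 + 16)/7) = 1/(-2046*13/7) = 1/(-31/7*858) = 1/(-26598/7) = -7/26598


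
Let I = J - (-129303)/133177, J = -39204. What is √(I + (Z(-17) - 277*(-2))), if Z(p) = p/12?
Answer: I*√24678312701067663/799062 ≈ 196.6*I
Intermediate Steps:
Z(p) = p/12 (Z(p) = p*(1/12) = p/12)
I = -5220941805/133177 (I = -39204 - (-129303)/133177 = -39204 - 1*(-129303/133177) = -39204 + 129303/133177 = -5220941805/133177 ≈ -39203.)
√(I + (Z(-17) - 277*(-2))) = √(-5220941805/133177 + ((1/12)*(-17) - 277*(-2))) = √(-5220941805/133177 + (-17/12 + 554)) = √(-5220941805/133177 + 6631/12) = √(-61768204973/1598124) = I*√24678312701067663/799062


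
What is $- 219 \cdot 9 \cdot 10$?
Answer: $-19710$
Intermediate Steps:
$- 219 \cdot 9 \cdot 10 = \left(-219\right) 90 = -19710$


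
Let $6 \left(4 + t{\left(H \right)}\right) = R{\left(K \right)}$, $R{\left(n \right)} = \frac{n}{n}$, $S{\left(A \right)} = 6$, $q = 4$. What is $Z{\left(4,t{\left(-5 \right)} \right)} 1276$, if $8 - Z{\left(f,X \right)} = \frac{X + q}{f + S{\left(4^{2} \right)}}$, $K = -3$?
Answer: $\frac{152801}{15} \approx 10187.0$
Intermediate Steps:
$R{\left(n \right)} = 1$
$t{\left(H \right)} = - \frac{23}{6}$ ($t{\left(H \right)} = -4 + \frac{1}{6} \cdot 1 = -4 + \frac{1}{6} = - \frac{23}{6}$)
$Z{\left(f,X \right)} = 8 - \frac{4 + X}{6 + f}$ ($Z{\left(f,X \right)} = 8 - \frac{X + 4}{f + 6} = 8 - \frac{4 + X}{6 + f}$)
$Z{\left(4,t{\left(-5 \right)} \right)} 1276 = \frac{44 - - \frac{23}{6} + 8 \cdot 4}{6 + 4} \cdot 1276 = \frac{44 + \frac{23}{6} + 32}{10} \cdot 1276 = \frac{1}{10} \cdot \frac{479}{6} \cdot 1276 = \frac{479}{60} \cdot 1276 = \frac{152801}{15}$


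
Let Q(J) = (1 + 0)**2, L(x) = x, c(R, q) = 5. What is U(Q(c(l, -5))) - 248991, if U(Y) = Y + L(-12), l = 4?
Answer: -249002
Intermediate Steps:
Q(J) = 1 (Q(J) = 1**2 = 1)
U(Y) = -12 + Y (U(Y) = Y - 12 = -12 + Y)
U(Q(c(l, -5))) - 248991 = (-12 + 1) - 248991 = -11 - 248991 = -249002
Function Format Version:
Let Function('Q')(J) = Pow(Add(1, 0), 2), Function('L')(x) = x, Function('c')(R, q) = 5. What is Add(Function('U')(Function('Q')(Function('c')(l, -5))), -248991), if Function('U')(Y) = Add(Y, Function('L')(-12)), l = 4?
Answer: -249002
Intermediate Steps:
Function('Q')(J) = 1 (Function('Q')(J) = Pow(1, 2) = 1)
Function('U')(Y) = Add(-12, Y) (Function('U')(Y) = Add(Y, -12) = Add(-12, Y))
Add(Function('U')(Function('Q')(Function('c')(l, -5))), -248991) = Add(Add(-12, 1), -248991) = Add(-11, -248991) = -249002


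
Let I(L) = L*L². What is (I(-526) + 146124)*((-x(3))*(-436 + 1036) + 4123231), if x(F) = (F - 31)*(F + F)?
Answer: -614112656197012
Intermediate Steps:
x(F) = 2*F*(-31 + F) (x(F) = (-31 + F)*(2*F) = 2*F*(-31 + F))
I(L) = L³
(I(-526) + 146124)*((-x(3))*(-436 + 1036) + 4123231) = ((-526)³ + 146124)*((-2*3*(-31 + 3))*(-436 + 1036) + 4123231) = (-145531576 + 146124)*(-2*3*(-28)*600 + 4123231) = -145385452*(-1*(-168)*600 + 4123231) = -145385452*(168*600 + 4123231) = -145385452*(100800 + 4123231) = -145385452*4224031 = -614112656197012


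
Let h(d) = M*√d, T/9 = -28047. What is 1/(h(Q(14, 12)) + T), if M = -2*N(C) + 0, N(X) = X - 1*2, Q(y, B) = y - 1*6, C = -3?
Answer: -252423/63717370129 - 20*√2/63717370129 ≈ -3.9620e-6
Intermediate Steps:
Q(y, B) = -6 + y (Q(y, B) = y - 6 = -6 + y)
T = -252423 (T = 9*(-28047) = -252423)
N(X) = -2 + X (N(X) = X - 2 = -2 + X)
M = 10 (M = -2*(-2 - 3) + 0 = -2*(-5) + 0 = 10 + 0 = 10)
h(d) = 10*√d
1/(h(Q(14, 12)) + T) = 1/(10*√(-6 + 14) - 252423) = 1/(10*√8 - 252423) = 1/(10*(2*√2) - 252423) = 1/(20*√2 - 252423) = 1/(-252423 + 20*√2)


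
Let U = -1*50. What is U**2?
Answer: 2500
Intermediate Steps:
U = -50
U**2 = (-50)**2 = 2500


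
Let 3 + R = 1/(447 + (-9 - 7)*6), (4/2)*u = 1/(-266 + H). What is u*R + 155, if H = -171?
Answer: 23775511/153387 ≈ 155.00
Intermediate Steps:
u = -1/874 (u = 1/(2*(-266 - 171)) = (½)/(-437) = (½)*(-1/437) = -1/874 ≈ -0.0011442)
R = -1052/351 (R = -3 + 1/(447 + (-9 - 7)*6) = -3 + 1/(447 - 16*6) = -3 + 1/(447 - 96) = -3 + 1/351 = -1052/351 ≈ -2.9972)
u*R + 155 = -1/874*(-1052/351) + 155 = 526/153387 + 155 = 23775511/153387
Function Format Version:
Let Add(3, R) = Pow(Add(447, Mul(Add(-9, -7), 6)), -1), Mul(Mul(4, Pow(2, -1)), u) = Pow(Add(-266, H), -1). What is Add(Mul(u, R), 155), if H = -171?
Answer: Rational(23775511, 153387) ≈ 155.00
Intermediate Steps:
u = Rational(-1, 874) (u = Mul(Rational(1, 2), Pow(Add(-266, -171), -1)) = Mul(Rational(1, 2), Pow(-437, -1)) = Mul(Rational(1, 2), Rational(-1, 437)) = Rational(-1, 874) ≈ -0.0011442)
R = Rational(-1052, 351) (R = Add(-3, Pow(Add(447, Mul(Add(-9, -7), 6)), -1)) = Add(-3, Pow(Add(447, Mul(-16, 6)), -1)) = Add(-3, Pow(Add(447, -96), -1)) = Add(-3, Pow(351, -1)) = Add(-3, Rational(1, 351)) = Rational(-1052, 351) ≈ -2.9972)
Add(Mul(u, R), 155) = Add(Mul(Rational(-1, 874), Rational(-1052, 351)), 155) = Add(Rational(526, 153387), 155) = Rational(23775511, 153387)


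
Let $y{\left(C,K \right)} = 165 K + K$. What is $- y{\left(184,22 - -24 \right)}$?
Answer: $-7636$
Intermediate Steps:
$y{\left(C,K \right)} = 166 K$
$- y{\left(184,22 - -24 \right)} = - 166 \left(22 - -24\right) = - 166 \left(22 + 24\right) = - 166 \cdot 46 = \left(-1\right) 7636 = -7636$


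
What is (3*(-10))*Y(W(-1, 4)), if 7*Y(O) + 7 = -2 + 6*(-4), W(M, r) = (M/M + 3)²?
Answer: 990/7 ≈ 141.43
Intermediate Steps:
W(M, r) = 16 (W(M, r) = (1 + 3)² = 4² = 16)
Y(O) = -33/7 (Y(O) = -1 + (-2 + 6*(-4))/7 = -1 + (-2 - 24)/7 = -1 + (⅐)*(-26) = -1 - 26/7 = -33/7)
(3*(-10))*Y(W(-1, 4)) = (3*(-10))*(-33/7) = -30*(-33/7) = 990/7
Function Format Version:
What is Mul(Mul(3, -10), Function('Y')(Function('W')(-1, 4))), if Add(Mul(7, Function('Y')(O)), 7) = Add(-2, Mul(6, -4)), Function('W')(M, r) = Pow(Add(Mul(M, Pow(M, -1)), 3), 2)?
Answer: Rational(990, 7) ≈ 141.43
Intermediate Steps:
Function('W')(M, r) = 16 (Function('W')(M, r) = Pow(Add(1, 3), 2) = Pow(4, 2) = 16)
Function('Y')(O) = Rational(-33, 7) (Function('Y')(O) = Add(-1, Mul(Rational(1, 7), Add(-2, Mul(6, -4)))) = Add(-1, Mul(Rational(1, 7), Add(-2, -24))) = Add(-1, Mul(Rational(1, 7), -26)) = Add(-1, Rational(-26, 7)) = Rational(-33, 7))
Mul(Mul(3, -10), Function('Y')(Function('W')(-1, 4))) = Mul(Mul(3, -10), Rational(-33, 7)) = Mul(-30, Rational(-33, 7)) = Rational(990, 7)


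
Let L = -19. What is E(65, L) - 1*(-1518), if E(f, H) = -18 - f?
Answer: 1435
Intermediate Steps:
E(65, L) - 1*(-1518) = (-18 - 1*65) - 1*(-1518) = (-18 - 65) + 1518 = -83 + 1518 = 1435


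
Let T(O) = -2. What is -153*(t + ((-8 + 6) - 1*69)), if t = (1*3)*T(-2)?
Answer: 11781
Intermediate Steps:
t = -6 (t = (1*3)*(-2) = 3*(-2) = -6)
-153*(t + ((-8 + 6) - 1*69)) = -153*(-6 + ((-8 + 6) - 1*69)) = -153*(-6 + (-2 - 69)) = -153*(-6 - 71) = -153*(-77) = 11781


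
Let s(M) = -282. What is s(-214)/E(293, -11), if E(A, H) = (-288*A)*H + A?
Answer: -282/928517 ≈ -0.00030371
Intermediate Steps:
E(A, H) = A - 288*A*H (E(A, H) = -288*A*H + A = A - 288*A*H)
s(-214)/E(293, -11) = -282*1/(293*(1 - 288*(-11))) = -282*1/(293*(1 + 3168)) = -282/(293*3169) = -282/928517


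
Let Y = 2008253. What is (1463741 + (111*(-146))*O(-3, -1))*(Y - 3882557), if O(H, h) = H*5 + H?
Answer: -3290245082496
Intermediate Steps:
O(H, h) = 6*H (O(H, h) = 5*H + H = 6*H)
(1463741 + (111*(-146))*O(-3, -1))*(Y - 3882557) = (1463741 + (111*(-146))*(6*(-3)))*(2008253 - 3882557) = (1463741 - 16206*(-18))*(-1874304) = (1463741 + 291708)*(-1874304) = 1755449*(-1874304) = -3290245082496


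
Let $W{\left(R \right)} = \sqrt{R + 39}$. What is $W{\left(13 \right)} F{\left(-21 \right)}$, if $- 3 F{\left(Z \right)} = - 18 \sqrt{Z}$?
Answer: $12 i \sqrt{273} \approx 198.27 i$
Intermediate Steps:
$F{\left(Z \right)} = 6 \sqrt{Z}$ ($F{\left(Z \right)} = - \frac{\left(-18\right) \sqrt{Z}}{3} = 6 \sqrt{Z}$)
$W{\left(R \right)} = \sqrt{39 + R}$
$W{\left(13 \right)} F{\left(-21 \right)} = \sqrt{39 + 13} \cdot 6 \sqrt{-21} = \sqrt{52} \cdot 6 i \sqrt{21} = 2 \sqrt{13} \cdot 6 i \sqrt{21} = 12 i \sqrt{273}$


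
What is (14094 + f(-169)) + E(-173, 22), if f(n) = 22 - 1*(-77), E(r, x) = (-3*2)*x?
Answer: 14061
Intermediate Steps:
E(r, x) = -6*x
f(n) = 99 (f(n) = 22 + 77 = 99)
(14094 + f(-169)) + E(-173, 22) = (14094 + 99) - 6*22 = 14193 - 132 = 14061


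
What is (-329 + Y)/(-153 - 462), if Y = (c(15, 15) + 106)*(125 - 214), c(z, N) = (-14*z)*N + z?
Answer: -269252/615 ≈ -437.81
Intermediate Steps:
c(z, N) = z - 14*N*z (c(z, N) = -14*N*z + z = z - 14*N*z)
Y = 269581 (Y = (15*(1 - 14*15) + 106)*(125 - 214) = (15*(1 - 210) + 106)*(-89) = (15*(-209) + 106)*(-89) = (-3135 + 106)*(-89) = -3029*(-89) = 269581)
(-329 + Y)/(-153 - 462) = (-329 + 269581)/(-153 - 462) = 269252/(-615) = 269252*(-1/615) = -269252/615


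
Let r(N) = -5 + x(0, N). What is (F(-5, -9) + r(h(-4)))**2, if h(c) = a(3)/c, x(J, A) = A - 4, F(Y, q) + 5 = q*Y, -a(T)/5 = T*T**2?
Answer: 67081/16 ≈ 4192.6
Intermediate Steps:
a(T) = -5*T**3 (a(T) = -5*T*T**2 = -5*T**3)
F(Y, q) = -5 + Y*q (F(Y, q) = -5 + q*Y = -5 + Y*q)
x(J, A) = -4 + A
h(c) = -135/c (h(c) = (-5*3**3)/c = (-5*27)/c = -135/c)
r(N) = -9 + N (r(N) = -5 + (-4 + N) = -9 + N)
(F(-5, -9) + r(h(-4)))**2 = ((-5 - 5*(-9)) + (-9 - 135/(-4)))**2 = ((-5 + 45) + (-9 - 135*(-1/4)))**2 = (40 + (-9 + 135/4))**2 = (40 + 99/4)**2 = (259/4)**2 = 67081/16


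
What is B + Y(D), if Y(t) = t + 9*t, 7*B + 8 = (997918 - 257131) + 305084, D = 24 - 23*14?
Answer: 146429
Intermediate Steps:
D = -298 (D = 24 - 322 = -298)
B = 149409 (B = -8/7 + ((997918 - 257131) + 305084)/7 = -8/7 + (740787 + 305084)/7 = -8/7 + (⅐)*1045871 = -8/7 + 1045871/7 = 149409)
Y(t) = 10*t
B + Y(D) = 149409 + 10*(-298) = 149409 - 2980 = 146429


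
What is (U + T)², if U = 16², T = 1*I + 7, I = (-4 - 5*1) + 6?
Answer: 67600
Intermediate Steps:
I = -3 (I = (-4 - 5) + 6 = -9 + 6 = -3)
T = 4 (T = 1*(-3) + 7 = -3 + 7 = 4)
U = 256
(U + T)² = (256 + 4)² = 260² = 67600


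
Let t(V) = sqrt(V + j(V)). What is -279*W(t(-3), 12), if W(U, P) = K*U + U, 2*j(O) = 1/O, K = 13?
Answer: -651*I*sqrt(114) ≈ -6950.8*I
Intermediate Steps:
j(O) = 1/(2*O)
t(V) = sqrt(V + 1/(2*V))
W(U, P) = 14*U (W(U, P) = 13*U + U = 14*U)
-279*W(t(-3), 12) = -3906*sqrt(2/(-3) + 4*(-3))/2 = -3906*sqrt(2*(-1/3) - 12)/2 = -3906*sqrt(-2/3 - 12)/2 = -3906*sqrt(-38/3)/2 = -3906*(I*sqrt(114)/3)/2 = -3906*I*sqrt(114)/6 = -651*I*sqrt(114)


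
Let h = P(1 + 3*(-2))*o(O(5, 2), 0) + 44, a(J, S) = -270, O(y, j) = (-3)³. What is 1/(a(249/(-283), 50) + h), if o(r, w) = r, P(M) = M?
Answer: -1/91 ≈ -0.010989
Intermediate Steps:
O(y, j) = -27
h = 179 (h = (1 + 3*(-2))*(-27) + 44 = (1 - 6)*(-27) + 44 = -5*(-27) + 44 = 135 + 44 = 179)
1/(a(249/(-283), 50) + h) = 1/(-270 + 179) = 1/(-91) = -1/91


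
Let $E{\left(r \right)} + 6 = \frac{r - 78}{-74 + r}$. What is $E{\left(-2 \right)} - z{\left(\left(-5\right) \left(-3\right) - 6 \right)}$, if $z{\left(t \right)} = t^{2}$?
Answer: $- \frac{1633}{19} \approx -85.947$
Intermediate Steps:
$E{\left(r \right)} = -6 + \frac{-78 + r}{-74 + r}$ ($E{\left(r \right)} = -6 + \frac{r - 78}{-74 + r} = -6 + \frac{-78 + r}{-74 + r}$)
$E{\left(-2 \right)} - z{\left(\left(-5\right) \left(-3\right) - 6 \right)} = \frac{366 - -10}{-74 - 2} - \left(\left(-5\right) \left(-3\right) - 6\right)^{2} = \frac{366 + 10}{-76} - \left(15 - 6\right)^{2} = \left(- \frac{1}{76}\right) 376 - 9^{2} = - \frac{94}{19} - 81 = - \frac{1633}{19}$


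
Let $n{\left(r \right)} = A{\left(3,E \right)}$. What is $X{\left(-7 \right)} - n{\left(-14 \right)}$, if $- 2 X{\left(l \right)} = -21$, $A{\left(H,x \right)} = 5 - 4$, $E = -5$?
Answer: $\frac{19}{2} \approx 9.5$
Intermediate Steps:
$A{\left(H,x \right)} = 1$ ($A{\left(H,x \right)} = 5 - 4 = 1$)
$X{\left(l \right)} = \frac{21}{2}$ ($X{\left(l \right)} = \left(- \frac{1}{2}\right) \left(-21\right) = \frac{21}{2}$)
$n{\left(r \right)} = 1$
$X{\left(-7 \right)} - n{\left(-14 \right)} = \frac{21}{2} - 1 = \frac{19}{2}$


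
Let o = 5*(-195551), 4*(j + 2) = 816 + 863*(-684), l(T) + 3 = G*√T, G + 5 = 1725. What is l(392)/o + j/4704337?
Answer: -144078619094/4599689023435 - 4816*√2/195551 ≈ -0.066153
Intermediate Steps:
G = 1720 (G = -5 + 1725 = 1720)
l(T) = -3 + 1720*√T
j = -147371 (j = -2 + (816 + 863*(-684))/4 = -2 + (816 - 590292)/4 = -2 + (¼)*(-589476) = -2 - 147369 = -147371)
o = -977755
l(392)/o + j/4704337 = (-3 + 1720*√392)/(-977755) - 147371/4704337 = (-3 + 1720*(14*√2))*(-1/977755) - 147371*1/4704337 = (-3 + 24080*√2)*(-1/977755) - 147371/4704337 = (3/977755 - 4816*√2/195551) - 147371/4704337 = -144078619094/4599689023435 - 4816*√2/195551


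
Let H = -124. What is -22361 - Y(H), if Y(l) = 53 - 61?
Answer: -22353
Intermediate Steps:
Y(l) = -8
-22361 - Y(H) = -22361 - 1*(-8) = -22361 + 8 = -22353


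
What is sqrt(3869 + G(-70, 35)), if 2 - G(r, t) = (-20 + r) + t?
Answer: sqrt(3926) ≈ 62.658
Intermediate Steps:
G(r, t) = 22 - r - t (G(r, t) = 2 - ((-20 + r) + t) = 2 - (-20 + r + t) = 2 + (20 - r - t) = 22 - r - t)
sqrt(3869 + G(-70, 35)) = sqrt(3869 + (22 - 1*(-70) - 1*35)) = sqrt(3869 + (22 + 70 - 35)) = sqrt(3869 + 57) = sqrt(3926)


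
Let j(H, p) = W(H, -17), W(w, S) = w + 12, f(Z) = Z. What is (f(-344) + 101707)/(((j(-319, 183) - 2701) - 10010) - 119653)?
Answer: -101363/132671 ≈ -0.76402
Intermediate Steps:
W(w, S) = 12 + w
j(H, p) = 12 + H
(f(-344) + 101707)/(((j(-319, 183) - 2701) - 10010) - 119653) = (-344 + 101707)/((((12 - 319) - 2701) - 10010) - 119653) = 101363/(((-307 - 2701) - 10010) - 119653) = 101363/((-3008 - 10010) - 119653) = 101363/(-13018 - 119653) = 101363/(-132671) = 101363*(-1/132671) = -101363/132671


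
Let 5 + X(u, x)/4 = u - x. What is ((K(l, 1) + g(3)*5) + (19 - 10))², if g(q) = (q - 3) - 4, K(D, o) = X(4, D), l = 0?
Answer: 225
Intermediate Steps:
X(u, x) = -20 - 4*x + 4*u (X(u, x) = -20 + 4*(u - x) = -20 + (-4*x + 4*u) = -20 - 4*x + 4*u)
K(D, o) = -4 - 4*D (K(D, o) = -20 - 4*D + 4*4 = -20 - 4*D + 16 = -4 - 4*D)
g(q) = -7 + q (g(q) = (-3 + q) - 4 = -7 + q)
((K(l, 1) + g(3)*5) + (19 - 10))² = (((-4 - 4*0) + (-7 + 3)*5) + (19 - 10))² = (((-4 + 0) - 4*5) + 9)² = ((-4 - 20) + 9)² = (-24 + 9)² = (-15)² = 225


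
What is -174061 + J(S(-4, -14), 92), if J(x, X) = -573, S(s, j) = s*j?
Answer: -174634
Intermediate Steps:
S(s, j) = j*s
-174061 + J(S(-4, -14), 92) = -174061 - 573 = -174634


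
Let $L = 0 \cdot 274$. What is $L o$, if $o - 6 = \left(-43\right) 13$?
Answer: $0$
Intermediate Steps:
$L = 0$
$o = -553$ ($o = 6 - 559 = -553$)
$L o = 0 \left(-553\right) = 0$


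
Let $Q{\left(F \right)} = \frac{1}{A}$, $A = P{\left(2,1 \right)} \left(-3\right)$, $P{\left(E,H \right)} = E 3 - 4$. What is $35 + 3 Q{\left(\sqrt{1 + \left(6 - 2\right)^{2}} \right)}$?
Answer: $\frac{69}{2} \approx 34.5$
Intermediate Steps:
$P{\left(E,H \right)} = -4 + 3 E$ ($P{\left(E,H \right)} = 3 E - 4 = -4 + 3 E$)
$A = -6$ ($A = \left(-4 + 3 \cdot 2\right) \left(-3\right) = \left(-4 + 6\right) \left(-3\right) = 2 \left(-3\right) = -6$)
$Q{\left(F \right)} = - \frac{1}{6}$ ($Q{\left(F \right)} = \frac{1}{-6} = - \frac{1}{6}$)
$35 + 3 Q{\left(\sqrt{1 + \left(6 - 2\right)^{2}} \right)} = 35 + 3 \left(- \frac{1}{6}\right) = 35 - \frac{1}{2} = \frac{69}{2}$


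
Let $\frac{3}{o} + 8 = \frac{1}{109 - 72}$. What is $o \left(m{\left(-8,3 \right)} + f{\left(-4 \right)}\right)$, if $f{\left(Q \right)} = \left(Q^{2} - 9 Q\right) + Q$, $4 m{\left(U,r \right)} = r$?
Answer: $- \frac{4329}{236} \approx -18.343$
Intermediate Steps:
$m{\left(U,r \right)} = \frac{r}{4}$
$f{\left(Q \right)} = Q^{2} - 8 Q$
$o = - \frac{111}{295}$ ($o = \frac{3}{-8 + \frac{1}{109 - 72}} = \frac{3}{-8 + \frac{1}{37}} = \frac{3}{- \frac{295}{37}} = 3 \left(- \frac{37}{295}\right) = - \frac{111}{295} \approx -0.37627$)
$o \left(m{\left(-8,3 \right)} + f{\left(-4 \right)}\right) = - \frac{111 \left(\frac{1}{4} \cdot 3 - 4 \left(-8 - 4\right)\right)}{295} = - \frac{111 \left(\frac{3}{4} - -48\right)}{295} = - \frac{111 \left(\frac{3}{4} + 48\right)}{295} = \left(- \frac{111}{295}\right) \frac{195}{4} = - \frac{4329}{236}$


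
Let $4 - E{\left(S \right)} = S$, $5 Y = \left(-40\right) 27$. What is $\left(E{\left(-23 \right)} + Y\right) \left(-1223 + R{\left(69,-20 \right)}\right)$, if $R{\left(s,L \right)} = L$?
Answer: $234927$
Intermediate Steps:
$Y = -216$ ($Y = \frac{\left(-40\right) 27}{5} = \frac{1}{5} \left(-1080\right) = -216$)
$E{\left(S \right)} = 4 - S$
$\left(E{\left(-23 \right)} + Y\right) \left(-1223 + R{\left(69,-20 \right)}\right) = \left(\left(4 - -23\right) - 216\right) \left(-1223 - 20\right) = \left(\left(4 + 23\right) - 216\right) \left(-1243\right) = \left(27 - 216\right) \left(-1243\right) = \left(-189\right) \left(-1243\right) = 234927$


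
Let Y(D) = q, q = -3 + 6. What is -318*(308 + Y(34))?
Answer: -98898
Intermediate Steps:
q = 3
Y(D) = 3
-318*(308 + Y(34)) = -318*(308 + 3) = -318*311 = -98898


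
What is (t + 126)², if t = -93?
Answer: 1089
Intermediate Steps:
(t + 126)² = (-93 + 126)² = 33² = 1089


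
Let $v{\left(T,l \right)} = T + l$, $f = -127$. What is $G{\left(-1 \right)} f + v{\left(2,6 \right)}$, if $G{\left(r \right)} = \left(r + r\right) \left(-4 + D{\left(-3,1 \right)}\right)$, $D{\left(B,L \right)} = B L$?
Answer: $-1770$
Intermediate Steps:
$G{\left(r \right)} = - 14 r$ ($G{\left(r \right)} = \left(r + r\right) \left(-4 - 3\right) = 2 r \left(-4 - 3\right) = 2 r \left(-7\right) = - 14 r$)
$G{\left(-1 \right)} f + v{\left(2,6 \right)} = \left(-14\right) \left(-1\right) \left(-127\right) + \left(2 + 6\right) = 14 \left(-127\right) + 8 = -1778 + 8 = -1770$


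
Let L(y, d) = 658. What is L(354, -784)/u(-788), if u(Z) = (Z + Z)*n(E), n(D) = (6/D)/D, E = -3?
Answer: -987/1576 ≈ -0.62627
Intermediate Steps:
n(D) = 6/D**2
u(Z) = 4*Z/3 (u(Z) = (Z + Z)*(6/(-3)**2) = (2*Z)*(6*(1/9)) = (2*Z)*(2/3) = 4*Z/3)
L(354, -784)/u(-788) = 658/(((4/3)*(-788))) = 658/(-3152/3) = 658*(-3/3152) = -987/1576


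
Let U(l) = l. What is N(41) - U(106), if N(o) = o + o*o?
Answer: 1616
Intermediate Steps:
N(o) = o + o**2
N(41) - U(106) = 41*(1 + 41) - 1*106 = 41*42 - 106 = 1722 - 106 = 1616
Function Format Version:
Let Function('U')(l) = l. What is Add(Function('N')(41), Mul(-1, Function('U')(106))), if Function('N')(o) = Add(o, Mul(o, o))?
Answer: 1616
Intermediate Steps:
Function('N')(o) = Add(o, Pow(o, 2))
Add(Function('N')(41), Mul(-1, Function('U')(106))) = Add(Mul(41, Add(1, 41)), Mul(-1, 106)) = Add(Mul(41, 42), -106) = Add(1722, -106) = 1616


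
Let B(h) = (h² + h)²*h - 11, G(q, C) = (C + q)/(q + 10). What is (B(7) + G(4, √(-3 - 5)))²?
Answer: (153589 + I*√2)²/49 ≈ 4.8142e+8 + 8865.6*I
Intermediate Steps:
G(q, C) = (C + q)/(10 + q)
B(h) = -11 + h*(h + h²)² (B(h) = (h + h²)²*h - 11 = h*(h + h²)² - 11 = -11 + h*(h + h²)²)
(B(7) + G(4, √(-3 - 5)))² = ((-11 + 7³*(1 + 7)²) + (√(-3 - 5) + 4)/(10 + 4))² = ((-11 + 343*8²) + (√(-8) + 4)/14)² = ((-11 + 343*64) + (2*I*√2 + 4)/14)² = ((-11 + 21952) + (4 + 2*I*√2)/14)² = (21941 + (2/7 + I*√2/7))² = (153589/7 + I*√2/7)²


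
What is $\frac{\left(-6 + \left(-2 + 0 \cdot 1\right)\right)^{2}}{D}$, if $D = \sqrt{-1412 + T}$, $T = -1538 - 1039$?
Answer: $- \frac{64 i \sqrt{3989}}{3989} \approx - 1.0133 i$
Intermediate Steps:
$T = -2577$ ($T = -1538 - 1039 = -2577$)
$D = i \sqrt{3989}$ ($D = \sqrt{-1412 - 2577} = \sqrt{-3989} = i \sqrt{3989} \approx 63.159 i$)
$\frac{\left(-6 + \left(-2 + 0 \cdot 1\right)\right)^{2}}{D} = \frac{\left(-6 + \left(-2 + 0 \cdot 1\right)\right)^{2}}{i \sqrt{3989}} = \left(-6 + \left(-2 + 0\right)\right)^{2} \left(- \frac{i \sqrt{3989}}{3989}\right) = \left(-6 - 2\right)^{2} \left(- \frac{i \sqrt{3989}}{3989}\right) = \left(-8\right)^{2} \left(- \frac{i \sqrt{3989}}{3989}\right) = 64 \left(- \frac{i \sqrt{3989}}{3989}\right) = - \frac{64 i \sqrt{3989}}{3989}$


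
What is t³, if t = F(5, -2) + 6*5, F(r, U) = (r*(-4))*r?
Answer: -343000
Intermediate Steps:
F(r, U) = -4*r² (F(r, U) = (-4*r)*r = -4*r²)
t = -70 (t = -4*5² + 6*5 = -4*25 + 30 = -100 + 30 = -70)
t³ = (-70)³ = -343000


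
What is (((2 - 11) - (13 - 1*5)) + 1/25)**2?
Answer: 179776/625 ≈ 287.64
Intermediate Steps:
(((2 - 11) - (13 - 1*5)) + 1/25)**2 = ((-9 - (13 - 5)) + 1/25)**2 = ((-9 - 1*8) + 1/25)**2 = ((-9 - 8) + 1/25)**2 = (-17 + 1/25)**2 = (-424/25)**2 = 179776/625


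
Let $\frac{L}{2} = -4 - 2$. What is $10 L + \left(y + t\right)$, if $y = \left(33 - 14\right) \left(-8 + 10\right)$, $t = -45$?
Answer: $-127$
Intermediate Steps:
$y = 38$ ($y = 19 \cdot 2 = 38$)
$L = -12$ ($L = 2 \left(-4 - 2\right) = 2 \left(-6\right) = -12$)
$10 L + \left(y + t\right) = 10 \left(-12\right) + \left(38 - 45\right) = -120 - 7 = -127$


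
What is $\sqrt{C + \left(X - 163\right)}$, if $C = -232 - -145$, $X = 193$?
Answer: $i \sqrt{57} \approx 7.5498 i$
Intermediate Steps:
$C = -87$ ($C = -232 + 145 = -87$)
$\sqrt{C + \left(X - 163\right)} = \sqrt{-87 + \left(193 - 163\right)} = \sqrt{-87 + 30} = \sqrt{-57} = i \sqrt{57}$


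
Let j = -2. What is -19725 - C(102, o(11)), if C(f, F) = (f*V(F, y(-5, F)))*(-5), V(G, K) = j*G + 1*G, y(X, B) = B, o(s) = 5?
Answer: -22275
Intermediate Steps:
V(G, K) = -G (V(G, K) = -2*G + 1*G = -2*G + G = -G)
C(f, F) = 5*F*f (C(f, F) = (f*(-F))*(-5) = -F*f*(-5) = 5*F*f)
-19725 - C(102, o(11)) = -19725 - 5*5*102 = -19725 - 1*2550 = -19725 - 2550 = -22275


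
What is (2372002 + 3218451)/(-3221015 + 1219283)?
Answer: -5590453/2001732 ≈ -2.7928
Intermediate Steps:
(2372002 + 3218451)/(-3221015 + 1219283) = 5590453/(-2001732) = 5590453*(-1/2001732) = -5590453/2001732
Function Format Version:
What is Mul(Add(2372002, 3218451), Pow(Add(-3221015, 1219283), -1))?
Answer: Rational(-5590453, 2001732) ≈ -2.7928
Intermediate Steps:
Mul(Add(2372002, 3218451), Pow(Add(-3221015, 1219283), -1)) = Mul(5590453, Pow(-2001732, -1)) = Mul(5590453, Rational(-1, 2001732)) = Rational(-5590453, 2001732)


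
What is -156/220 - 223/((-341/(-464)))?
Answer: -518569/1705 ≈ -304.15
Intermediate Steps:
-156/220 - 223/((-341/(-464))) = -156*1/220 - 223/((-341*(-1/464))) = -39/55 - 223/341/464 = -39/55 - 223*464/341 = -39/55 - 103472/341 = -518569/1705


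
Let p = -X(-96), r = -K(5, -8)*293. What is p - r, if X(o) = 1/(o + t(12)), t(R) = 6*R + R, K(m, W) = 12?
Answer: 42193/12 ≈ 3516.1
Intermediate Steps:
t(R) = 7*R
X(o) = 1/(84 + o) (X(o) = 1/(o + 7*12) = 1/(o + 84) = 1/(84 + o))
r = -3516 (r = -1*12*293 = -12*293 = -3516)
p = 1/12 (p = -1/(84 - 96) = -1/(-12) = -1*(-1/12) = 1/12 ≈ 0.083333)
p - r = 1/12 - 1*(-3516) = 1/12 + 3516 = 42193/12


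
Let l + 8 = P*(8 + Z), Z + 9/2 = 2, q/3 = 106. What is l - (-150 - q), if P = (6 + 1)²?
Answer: 1459/2 ≈ 729.50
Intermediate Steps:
q = 318 (q = 3*106 = 318)
Z = -5/2 (Z = -9/2 + 2 = -5/2 ≈ -2.5000)
P = 49 (P = 7² = 49)
l = 523/2 (l = -8 + 49*(8 - 5/2) = -8 + 49*(11/2) = -8 + 539/2 = 523/2 ≈ 261.50)
l - (-150 - q) = 523/2 - (-150 - 1*318) = 523/2 - (-150 - 318) = 523/2 - 1*(-468) = 523/2 + 468 = 1459/2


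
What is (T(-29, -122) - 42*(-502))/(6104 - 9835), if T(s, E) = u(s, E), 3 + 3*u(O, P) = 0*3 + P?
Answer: -63127/11193 ≈ -5.6399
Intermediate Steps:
u(O, P) = -1 + P/3 (u(O, P) = -1 + (0*3 + P)/3 = -1 + (0 + P)/3 = -1 + P/3)
T(s, E) = -1 + E/3
(T(-29, -122) - 42*(-502))/(6104 - 9835) = ((-1 + (1/3)*(-122)) - 42*(-502))/(6104 - 9835) = ((-1 - 122/3) + 21084)/(-3731) = (-125/3 + 21084)*(-1/3731) = (63127/3)*(-1/3731) = -63127/11193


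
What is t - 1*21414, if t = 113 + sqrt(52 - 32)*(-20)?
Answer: -21301 - 40*sqrt(5) ≈ -21390.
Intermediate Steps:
t = 113 - 40*sqrt(5) (t = 113 + sqrt(20)*(-20) = 113 + (2*sqrt(5))*(-20) = 113 - 40*sqrt(5) ≈ 23.557)
t - 1*21414 = (113 - 40*sqrt(5)) - 1*21414 = (113 - 40*sqrt(5)) - 21414 = -21301 - 40*sqrt(5)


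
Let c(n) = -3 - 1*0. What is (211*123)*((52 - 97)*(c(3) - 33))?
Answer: 42043860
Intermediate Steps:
c(n) = -3 (c(n) = -3 + 0 = -3)
(211*123)*((52 - 97)*(c(3) - 33)) = (211*123)*((52 - 97)*(-3 - 33)) = 25953*(-45*(-36)) = 25953*1620 = 42043860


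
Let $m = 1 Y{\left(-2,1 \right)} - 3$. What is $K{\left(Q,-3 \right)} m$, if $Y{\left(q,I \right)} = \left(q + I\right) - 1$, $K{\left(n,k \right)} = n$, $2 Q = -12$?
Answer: $30$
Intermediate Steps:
$Q = -6$ ($Q = \frac{1}{2} \left(-12\right) = -6$)
$Y{\left(q,I \right)} = -1 + I + q$ ($Y{\left(q,I \right)} = \left(I + q\right) - 1 = -1 + I + q$)
$m = -5$ ($m = 1 \left(-1 + 1 - 2\right) - 3 = 1 \left(-2\right) - 3 = -2 - 3 = -5$)
$K{\left(Q,-3 \right)} m = \left(-6\right) \left(-5\right) = 30$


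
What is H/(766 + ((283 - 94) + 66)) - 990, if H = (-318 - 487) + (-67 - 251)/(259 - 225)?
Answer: -17197274/17357 ≈ -990.80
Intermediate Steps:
H = -13844/17 (H = -805 - 318/34 = -805 - 318*1/34 = -805 - 159/17 = -13844/17 ≈ -814.35)
H/(766 + ((283 - 94) + 66)) - 990 = -13844/17/(766 + ((283 - 94) + 66)) - 990 = -13844/17/(766 + (189 + 66)) - 990 = -13844/17/(766 + 255) - 990 = -13844/17/1021 - 990 = (1/1021)*(-13844/17) - 990 = -13844/17357 - 990 = -17197274/17357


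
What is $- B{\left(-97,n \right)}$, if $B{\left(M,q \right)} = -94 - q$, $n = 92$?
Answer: $186$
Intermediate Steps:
$- B{\left(-97,n \right)} = - (-94 - 92) = \left(-1\right) \left(-186\right) = 186$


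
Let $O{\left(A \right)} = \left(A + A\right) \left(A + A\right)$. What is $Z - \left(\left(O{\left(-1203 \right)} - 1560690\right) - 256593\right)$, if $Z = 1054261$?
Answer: $-2917292$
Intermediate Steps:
$O{\left(A \right)} = 4 A^{2}$ ($O{\left(A \right)} = 2 A 2 A = 4 A^{2}$)
$Z - \left(\left(O{\left(-1203 \right)} - 1560690\right) - 256593\right) = 1054261 - \left(\left(4 \left(-1203\right)^{2} - 1560690\right) - 256593\right) = 1054261 - \left(\left(4 \cdot 1447209 - 1560690\right) - 256593\right) = 1054261 - \left(\left(5788836 - 1560690\right) - 256593\right) = 1054261 - \left(4228146 - 256593\right) = 1054261 - 3971553 = -2917292$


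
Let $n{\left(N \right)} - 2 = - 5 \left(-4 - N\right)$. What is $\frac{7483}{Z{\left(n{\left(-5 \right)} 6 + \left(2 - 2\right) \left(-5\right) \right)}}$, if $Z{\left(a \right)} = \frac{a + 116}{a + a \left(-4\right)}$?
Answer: $\frac{28863}{7} \approx 4123.3$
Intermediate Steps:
$n{\left(N \right)} = 22 + 5 N$ ($n{\left(N \right)} = 2 - 5 \left(-4 - N\right) = 2 + \left(20 + 5 N\right) = 22 + 5 N$)
$Z{\left(a \right)} = - \frac{116 + a}{3 a}$ ($Z{\left(a \right)} = \frac{116 + a}{a - 4 a} = \frac{116 + a}{\left(-3\right) a} = \left(116 + a\right) \left(- \frac{1}{3 a}\right) = - \frac{116 + a}{3 a}$)
$\frac{7483}{Z{\left(n{\left(-5 \right)} 6 + \left(2 - 2\right) \left(-5\right) \right)}} = \frac{7483}{\frac{1}{3} \frac{1}{\left(22 + 5 \left(-5\right)\right) 6 + \left(2 - 2\right) \left(-5\right)} \left(-116 - \left(\left(22 + 5 \left(-5\right)\right) 6 + \left(2 - 2\right) \left(-5\right)\right)\right)} = \frac{7483}{\frac{1}{3} \frac{1}{\left(22 - 25\right) 6 + 0 \left(-5\right)} \left(-116 - \left(\left(22 - 25\right) 6 + 0 \left(-5\right)\right)\right)} = \frac{7483}{\frac{1}{3} \frac{1}{\left(-3\right) 6 + 0} \left(-116 - \left(\left(-3\right) 6 + 0\right)\right)} = \frac{7483}{\frac{1}{3} \frac{1}{-18 + 0} \left(-116 - \left(-18 + 0\right)\right)} = \frac{7483}{\frac{1}{3} \frac{1}{-18} \left(-116 - -18\right)} = \frac{7483}{\frac{1}{3} \left(- \frac{1}{18}\right) \left(-116 + 18\right)} = \frac{7483}{\frac{1}{3} \left(- \frac{1}{18}\right) \left(-98\right)} = \frac{7483}{\frac{49}{27}} = 7483 \cdot \frac{27}{49} = \frac{28863}{7}$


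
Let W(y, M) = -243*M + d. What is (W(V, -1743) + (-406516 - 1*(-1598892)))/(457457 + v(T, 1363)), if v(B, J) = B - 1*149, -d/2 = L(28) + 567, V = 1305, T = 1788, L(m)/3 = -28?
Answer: 1614959/459096 ≈ 3.5177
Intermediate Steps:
L(m) = -84 (L(m) = 3*(-28) = -84)
d = -966 (d = -2*(-84 + 567) = -2*483 = -966)
W(y, M) = -966 - 243*M (W(y, M) = -243*M - 966 = -966 - 243*M)
v(B, J) = -149 + B (v(B, J) = B - 149 = -149 + B)
(W(V, -1743) + (-406516 - 1*(-1598892)))/(457457 + v(T, 1363)) = ((-966 - 243*(-1743)) + (-406516 - 1*(-1598892)))/(457457 + (-149 + 1788)) = ((-966 + 423549) + (-406516 + 1598892))/(457457 + 1639) = (422583 + 1192376)/459096 = 1614959*(1/459096) = 1614959/459096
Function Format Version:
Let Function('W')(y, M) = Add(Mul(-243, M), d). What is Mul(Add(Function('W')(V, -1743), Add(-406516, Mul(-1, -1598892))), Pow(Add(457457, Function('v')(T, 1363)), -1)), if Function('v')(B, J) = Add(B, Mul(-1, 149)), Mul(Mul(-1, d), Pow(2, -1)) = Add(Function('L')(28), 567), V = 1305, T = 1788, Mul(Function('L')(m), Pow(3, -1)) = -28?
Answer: Rational(1614959, 459096) ≈ 3.5177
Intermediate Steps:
Function('L')(m) = -84 (Function('L')(m) = Mul(3, -28) = -84)
d = -966 (d = Mul(-2, Add(-84, 567)) = Mul(-2, 483) = -966)
Function('W')(y, M) = Add(-966, Mul(-243, M)) (Function('W')(y, M) = Add(Mul(-243, M), -966) = Add(-966, Mul(-243, M)))
Function('v')(B, J) = Add(-149, B) (Function('v')(B, J) = Add(B, -149) = Add(-149, B))
Mul(Add(Function('W')(V, -1743), Add(-406516, Mul(-1, -1598892))), Pow(Add(457457, Function('v')(T, 1363)), -1)) = Mul(Add(Add(-966, Mul(-243, -1743)), Add(-406516, Mul(-1, -1598892))), Pow(Add(457457, Add(-149, 1788)), -1)) = Mul(Add(Add(-966, 423549), Add(-406516, 1598892)), Pow(Add(457457, 1639), -1)) = Mul(Add(422583, 1192376), Pow(459096, -1)) = Mul(1614959, Rational(1, 459096)) = Rational(1614959, 459096)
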